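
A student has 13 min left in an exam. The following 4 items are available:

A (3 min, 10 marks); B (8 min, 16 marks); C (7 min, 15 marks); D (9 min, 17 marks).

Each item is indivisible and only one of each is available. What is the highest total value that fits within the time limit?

27 marks

This is a 0/1 knapsack; check combinations near the capacity.
- A+D: time 3+9=12, value 10+17=27
- A+B: time 3+8=11, value 10+16=26
- A+C: time 3+7=10, value 10+15=25
- D: time 9, value 17
Best: 27 marks.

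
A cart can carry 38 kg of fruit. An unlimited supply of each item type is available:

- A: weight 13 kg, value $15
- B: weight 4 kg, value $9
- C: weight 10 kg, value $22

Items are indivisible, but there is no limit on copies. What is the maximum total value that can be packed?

$85

Best value-per-unit is B at 9/4; filling with it alone gives 9×9 = 81.
Optimal mix: 7×B + 1×C → weight 38, value 85.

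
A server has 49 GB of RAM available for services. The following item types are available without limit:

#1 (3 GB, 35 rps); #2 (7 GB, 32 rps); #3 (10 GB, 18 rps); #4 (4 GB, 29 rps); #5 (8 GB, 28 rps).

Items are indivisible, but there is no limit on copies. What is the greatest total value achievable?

560 rps

Best value-per-unit is #1 at 35/3, and filling with it alone uses memory 16×3=48. No mix of the others beats 16×35 = 560.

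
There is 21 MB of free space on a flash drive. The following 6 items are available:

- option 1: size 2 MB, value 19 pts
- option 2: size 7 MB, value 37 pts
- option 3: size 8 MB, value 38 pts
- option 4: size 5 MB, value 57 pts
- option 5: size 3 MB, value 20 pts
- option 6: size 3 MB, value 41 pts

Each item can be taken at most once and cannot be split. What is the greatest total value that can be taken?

175 pts

This is a 0/1 knapsack; check combinations near the capacity.
- option 1+option 3+option 4+option 5+option 6: size 2+8+5+3+3=21, value 19+38+57+20+41=175
- option 1+option 2+option 4+option 5+option 6: size 2+7+5+3+3=20, value 19+37+57+20+41=174
- option 3+option 4+option 5+option 6: size 8+5+3+3=19, value 38+57+20+41=156
- option 1+option 3+option 4+option 6: size 2+8+5+3=18, value 19+38+57+41=155
- option 2+option 4+option 5+option 6: size 7+5+3+3=18, value 37+57+20+41=155
Best: 175 pts.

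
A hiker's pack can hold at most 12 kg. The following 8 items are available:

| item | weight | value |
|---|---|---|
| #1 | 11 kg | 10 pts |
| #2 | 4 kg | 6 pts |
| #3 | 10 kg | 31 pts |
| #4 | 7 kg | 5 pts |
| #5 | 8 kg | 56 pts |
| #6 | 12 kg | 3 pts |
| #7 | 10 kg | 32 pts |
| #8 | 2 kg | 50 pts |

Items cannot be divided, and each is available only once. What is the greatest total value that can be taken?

106 pts

Check high-value combinations within 12 kg:
- #5+#8: weight 8+2=10, value 56+50=106
- #7+#8: weight 10+2=12, value 32+50=82
- #3+#8: weight 10+2=12, value 31+50=81
Best: 106 pts.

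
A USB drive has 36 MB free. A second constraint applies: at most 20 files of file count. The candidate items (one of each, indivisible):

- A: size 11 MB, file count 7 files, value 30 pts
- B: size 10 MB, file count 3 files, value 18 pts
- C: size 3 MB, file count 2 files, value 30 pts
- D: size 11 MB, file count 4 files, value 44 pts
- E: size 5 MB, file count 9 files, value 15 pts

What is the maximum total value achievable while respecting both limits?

122 pts

Feasible sets respecting both limits:
- A+B+C+D: size 35, file count 16, value 122
- B+C+D+E: size 29, file count 18, value 107
- A+C+D: size 25, file count 13, value 104
Best: 122 pts.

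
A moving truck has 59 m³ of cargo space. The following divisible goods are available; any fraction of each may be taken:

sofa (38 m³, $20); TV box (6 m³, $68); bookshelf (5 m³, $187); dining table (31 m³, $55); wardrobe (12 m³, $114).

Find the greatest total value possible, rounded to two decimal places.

426.63

Take in order of value per unit:
- bookshelf (187/5 per unit): all 5 → value 187, running total 187.00
- TV box (68/6 per unit): all 6 → value 68, running total 255.00
- wardrobe (114/12 per unit): all 12 → value 114, running total 369.00
- dining table (55/31 per unit): all 31 → value 55, running total 424.00
- sofa (20/38 per unit): 5 of 38 → value 5×20/38 = 2.6316, running total 426.63
Total 426.63.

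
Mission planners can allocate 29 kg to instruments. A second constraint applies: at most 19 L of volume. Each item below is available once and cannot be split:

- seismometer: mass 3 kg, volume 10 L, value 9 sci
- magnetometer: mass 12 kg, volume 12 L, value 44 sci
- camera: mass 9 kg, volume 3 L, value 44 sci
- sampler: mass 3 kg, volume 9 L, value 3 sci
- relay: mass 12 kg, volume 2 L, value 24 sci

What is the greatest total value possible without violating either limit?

88 sci

Feasible sets respecting both limits:
- magnetometer+camera: mass 21, volume 15, value 88
- seismometer+camera+relay: mass 24, volume 15, value 77
- camera+sampler+relay: mass 24, volume 14, value 71
- magnetometer+relay: mass 24, volume 14, value 68
Best: 88 sci.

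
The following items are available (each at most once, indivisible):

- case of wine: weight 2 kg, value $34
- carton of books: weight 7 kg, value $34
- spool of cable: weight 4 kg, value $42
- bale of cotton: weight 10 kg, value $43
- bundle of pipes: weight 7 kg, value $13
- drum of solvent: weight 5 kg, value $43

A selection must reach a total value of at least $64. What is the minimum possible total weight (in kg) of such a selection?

Subsets with value ≥ 64, sorted by total weight:
- case of wine+spool of cable: weight 6, value 76
- case of wine+drum of solvent: weight 7, value 77
- spool of cable+drum of solvent: weight 9, value 85
Minimum weight: 6 kg.

6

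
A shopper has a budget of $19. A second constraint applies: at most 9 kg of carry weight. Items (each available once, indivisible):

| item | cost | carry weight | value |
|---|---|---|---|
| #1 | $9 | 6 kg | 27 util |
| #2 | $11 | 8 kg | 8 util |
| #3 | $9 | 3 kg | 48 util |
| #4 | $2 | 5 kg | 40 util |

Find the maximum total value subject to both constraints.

88 util

Feasible sets respecting both limits:
- #3+#4: cost 11, carry weight 8, value 88
- #1+#3: cost 18, carry weight 9, value 75
- #3: cost 9, carry weight 3, value 48
Best: 88 util.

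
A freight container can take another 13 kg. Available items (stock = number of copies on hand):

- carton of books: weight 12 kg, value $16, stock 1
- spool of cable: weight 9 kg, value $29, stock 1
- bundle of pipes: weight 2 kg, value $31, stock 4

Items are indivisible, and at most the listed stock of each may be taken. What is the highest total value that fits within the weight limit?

$124

Top feasible selections:
- 4×bundle of pipes: weight 8, value 124
- 3×bundle of pipes: weight 6, value 93
- 1×spool of cable + 2×bundle of pipes: weight 13, value 91
- 2×bundle of pipes: weight 4, value 62
Best: $124.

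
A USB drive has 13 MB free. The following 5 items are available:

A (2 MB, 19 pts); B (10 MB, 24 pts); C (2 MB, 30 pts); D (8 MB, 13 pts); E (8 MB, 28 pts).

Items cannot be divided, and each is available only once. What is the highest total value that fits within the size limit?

77 pts

Check high-value combinations within 13 MB:
- A+C+E: size 2+2+8=12, value 19+30+28=77
- A+C+D: size 2+2+8=12, value 19+30+13=62
- C+E: size 2+8=10, value 30+28=58
Best: 77 pts.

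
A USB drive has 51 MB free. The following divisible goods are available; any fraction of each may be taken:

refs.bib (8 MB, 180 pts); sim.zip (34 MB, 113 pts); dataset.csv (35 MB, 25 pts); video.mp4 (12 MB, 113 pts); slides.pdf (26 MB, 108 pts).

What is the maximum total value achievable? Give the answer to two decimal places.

417.62

Take in order of value per unit:
- refs.bib (180/8 per unit): all 8 → value 180, running total 180.00
- video.mp4 (113/12 per unit): all 12 → value 113, running total 293.00
- slides.pdf (108/26 per unit): all 26 → value 108, running total 401.00
- sim.zip (113/34 per unit): 5 of 34 → value 5×113/34 = 16.6176, running total 417.62
Total 417.62.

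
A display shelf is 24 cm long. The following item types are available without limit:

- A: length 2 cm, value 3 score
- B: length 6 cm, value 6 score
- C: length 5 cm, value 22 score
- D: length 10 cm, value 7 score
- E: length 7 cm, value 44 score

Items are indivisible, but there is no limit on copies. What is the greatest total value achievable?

Best value-per-unit is E at 44/7; filling with it alone gives 3×44 = 132.
Optimal mix: 1×A + 3×E → length 23, value 135.

135 score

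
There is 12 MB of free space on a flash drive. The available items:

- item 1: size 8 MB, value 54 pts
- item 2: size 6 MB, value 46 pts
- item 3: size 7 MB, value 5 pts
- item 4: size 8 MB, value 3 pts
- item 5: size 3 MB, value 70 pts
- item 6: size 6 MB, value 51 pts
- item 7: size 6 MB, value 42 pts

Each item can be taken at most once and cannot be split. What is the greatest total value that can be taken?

Check high-value combinations within 12 MB:
- item 1+item 5: size 8+3=11, value 54+70=124
- item 5+item 6: size 3+6=9, value 70+51=121
- item 2+item 5: size 6+3=9, value 46+70=116
Best: 124 pts.

124 pts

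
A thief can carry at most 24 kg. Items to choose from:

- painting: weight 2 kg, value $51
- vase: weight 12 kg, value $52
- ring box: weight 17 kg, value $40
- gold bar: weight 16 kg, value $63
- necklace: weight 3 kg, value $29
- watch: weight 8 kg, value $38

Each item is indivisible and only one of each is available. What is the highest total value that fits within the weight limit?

$143

Check high-value combinations within 24 kg:
- painting+gold bar+necklace: weight 2+16+3=21, value 51+63+29=143
- painting+vase+watch: weight 2+12+8=22, value 51+52+38=141
- painting+vase+necklace: weight 2+12+3=17, value 51+52+29=132
Best: $143.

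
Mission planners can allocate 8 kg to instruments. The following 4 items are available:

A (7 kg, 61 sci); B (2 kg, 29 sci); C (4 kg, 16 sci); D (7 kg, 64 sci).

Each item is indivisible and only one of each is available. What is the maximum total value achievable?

Check high-value combinations within 8 kg:
- D: mass 7, value 64
- A: mass 7, value 61
- B+C: mass 2+4=6, value 29+16=45
- B: mass 2, value 29
- C: mass 4, value 16
Best: 64 sci.

64 sci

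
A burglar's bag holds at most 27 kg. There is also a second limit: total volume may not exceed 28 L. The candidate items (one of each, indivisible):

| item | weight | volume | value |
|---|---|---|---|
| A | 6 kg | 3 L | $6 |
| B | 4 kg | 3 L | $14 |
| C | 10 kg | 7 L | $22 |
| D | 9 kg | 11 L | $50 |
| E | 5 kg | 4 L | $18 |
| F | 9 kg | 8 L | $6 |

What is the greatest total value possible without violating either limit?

$90

Feasible sets respecting both limits:
- C+D+E: weight 24, volume 22, value 90
- A+B+D+E: weight 24, volume 21, value 88
- B+D+E+F: weight 27, volume 26, value 88
- B+C+D: weight 23, volume 21, value 86
Best: $90.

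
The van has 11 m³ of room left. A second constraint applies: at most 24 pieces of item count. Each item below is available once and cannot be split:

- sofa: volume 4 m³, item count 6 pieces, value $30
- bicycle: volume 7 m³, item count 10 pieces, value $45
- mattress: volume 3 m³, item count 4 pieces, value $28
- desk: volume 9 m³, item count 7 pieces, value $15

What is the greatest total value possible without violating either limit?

$75

Feasible sets respecting both limits:
- sofa+bicycle: volume 11, item count 16, value 75
- bicycle+mattress: volume 10, item count 14, value 73
- sofa+mattress: volume 7, item count 10, value 58
Best: $75.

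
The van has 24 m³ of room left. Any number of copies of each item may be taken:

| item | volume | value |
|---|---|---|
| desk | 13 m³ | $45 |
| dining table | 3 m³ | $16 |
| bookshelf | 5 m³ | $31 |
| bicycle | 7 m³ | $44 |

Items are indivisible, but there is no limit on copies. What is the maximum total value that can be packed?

Best value-per-unit is bicycle at 44/7; filling with it alone gives 3×44 = 132.
Optimal mix: 2×bookshelf + 2×bicycle → volume 24, value 150.

$150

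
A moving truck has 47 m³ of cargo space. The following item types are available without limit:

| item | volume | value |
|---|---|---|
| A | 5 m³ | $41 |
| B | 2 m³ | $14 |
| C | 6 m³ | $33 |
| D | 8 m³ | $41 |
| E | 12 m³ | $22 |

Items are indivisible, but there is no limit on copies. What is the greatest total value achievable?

$383

Best value-per-unit is A at 41/5; filling with it alone gives 9×41 = 369.
Optimal mix: 9×A + 1×B → volume 47, value 383.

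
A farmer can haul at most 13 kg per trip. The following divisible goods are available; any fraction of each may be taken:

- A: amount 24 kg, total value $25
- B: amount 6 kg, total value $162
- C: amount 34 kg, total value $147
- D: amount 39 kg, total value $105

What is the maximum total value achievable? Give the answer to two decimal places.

Take in order of value per unit:
- B (162/6 per unit): all 6 → value 162, running total 162.00
- C (147/34 per unit): 7 of 34 → value 7×147/34 = 30.2647, running total 192.26
Total 192.26.

192.26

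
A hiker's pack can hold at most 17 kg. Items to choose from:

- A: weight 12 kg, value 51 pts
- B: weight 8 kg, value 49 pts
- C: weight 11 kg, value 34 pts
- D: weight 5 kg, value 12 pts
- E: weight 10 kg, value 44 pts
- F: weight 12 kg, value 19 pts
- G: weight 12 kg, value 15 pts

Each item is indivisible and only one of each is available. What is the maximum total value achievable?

This is a 0/1 knapsack; check combinations near the capacity.
- A+D: weight 12+5=17, value 51+12=63
- B+D: weight 8+5=13, value 49+12=61
- D+E: weight 5+10=15, value 12+44=56
Best: 63 pts.

63 pts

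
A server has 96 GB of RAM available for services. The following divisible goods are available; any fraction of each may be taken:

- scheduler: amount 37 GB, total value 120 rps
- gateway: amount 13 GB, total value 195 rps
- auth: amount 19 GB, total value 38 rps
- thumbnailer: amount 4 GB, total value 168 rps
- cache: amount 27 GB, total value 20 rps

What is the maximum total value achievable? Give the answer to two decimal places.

Take in order of value per unit:
- thumbnailer (168/4 per unit): all 4 → value 168, running total 168.00
- gateway (195/13 per unit): all 13 → value 195, running total 363.00
- scheduler (120/37 per unit): all 37 → value 120, running total 483.00
- auth (38/19 per unit): all 19 → value 38, running total 521.00
- cache (20/27 per unit): 23 of 27 → value 23×20/27 = 17.0370, running total 538.04
Total 538.04.

538.04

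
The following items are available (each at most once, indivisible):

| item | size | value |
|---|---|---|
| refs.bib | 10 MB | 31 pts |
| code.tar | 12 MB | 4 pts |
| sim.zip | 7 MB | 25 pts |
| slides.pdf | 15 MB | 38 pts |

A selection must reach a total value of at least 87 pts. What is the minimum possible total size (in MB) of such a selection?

Subsets with value ≥ 87, sorted by total size:
- refs.bib+sim.zip+slides.pdf: size 32, value 94
- refs.bib+code.tar+sim.zip+slides.pdf: size 44, value 98
Minimum size: 32 MB.

32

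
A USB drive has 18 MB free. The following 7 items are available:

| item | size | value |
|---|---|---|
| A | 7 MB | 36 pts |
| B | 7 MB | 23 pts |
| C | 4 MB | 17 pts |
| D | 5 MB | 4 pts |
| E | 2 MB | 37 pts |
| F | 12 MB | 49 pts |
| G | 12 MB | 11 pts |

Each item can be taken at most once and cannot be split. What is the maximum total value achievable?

Check high-value combinations within 18 MB:
- C+E+F: size 4+2+12=18, value 17+37+49=103
- A+B+E: size 7+7+2=16, value 36+23+37=96
- A+C+D+E: size 7+4+5+2=18, value 36+17+4+37=94
Best: 103 pts.

103 pts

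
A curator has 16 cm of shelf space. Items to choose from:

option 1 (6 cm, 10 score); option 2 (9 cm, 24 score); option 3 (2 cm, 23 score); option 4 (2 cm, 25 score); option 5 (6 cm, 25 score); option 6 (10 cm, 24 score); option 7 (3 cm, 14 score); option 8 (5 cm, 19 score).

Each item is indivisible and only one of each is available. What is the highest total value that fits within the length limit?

Check high-value combinations within 16 cm:
- option 3+option 4+option 5+option 8: length 2+2+6+5=15, value 23+25+25+19=92
- option 3+option 4+option 5+option 7: length 2+2+6+3=13, value 23+25+25+14=87
- option 2+option 3+option 4+option 7: length 9+2+2+3=16, value 24+23+25+14=86
- option 1+option 3+option 4+option 5: length 6+2+2+6=16, value 10+23+25+25=83
Best: 92 score.

92 score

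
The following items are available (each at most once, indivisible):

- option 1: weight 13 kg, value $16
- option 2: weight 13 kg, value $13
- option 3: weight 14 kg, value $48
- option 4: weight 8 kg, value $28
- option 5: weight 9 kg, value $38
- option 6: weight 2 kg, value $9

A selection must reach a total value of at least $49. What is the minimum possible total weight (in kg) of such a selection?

Subsets with value ≥ 49, sorted by total weight:
- option 3+option 6: weight 16, value 57
- option 4+option 5: weight 17, value 66
- option 4+option 5+option 6: weight 19, value 75
Minimum weight: 16 kg.

16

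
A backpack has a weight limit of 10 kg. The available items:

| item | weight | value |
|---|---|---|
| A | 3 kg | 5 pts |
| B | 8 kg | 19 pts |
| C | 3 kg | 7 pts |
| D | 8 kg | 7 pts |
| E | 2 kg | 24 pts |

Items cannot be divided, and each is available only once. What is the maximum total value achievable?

43 pts

Check high-value combinations within 10 kg:
- B+E: weight 8+2=10, value 19+24=43
- A+C+E: weight 3+3+2=8, value 5+7+24=36
- C+E: weight 3+2=5, value 7+24=31
- D+E: weight 8+2=10, value 7+24=31
- A+E: weight 3+2=5, value 5+24=29
Best: 43 pts.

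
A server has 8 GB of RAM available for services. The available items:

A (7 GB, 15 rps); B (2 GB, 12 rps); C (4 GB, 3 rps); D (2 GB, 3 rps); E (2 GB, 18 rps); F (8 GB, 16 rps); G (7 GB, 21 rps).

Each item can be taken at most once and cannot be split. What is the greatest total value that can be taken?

33 rps

This is a 0/1 knapsack; check combinations near the capacity.
- B+D+E: memory 2+2+2=6, value 12+3+18=33
- B+C+E: memory 2+4+2=8, value 12+3+18=33
- B+E: memory 2+2=4, value 12+18=30
- C+D+E: memory 4+2+2=8, value 3+3+18=24
Best: 33 rps.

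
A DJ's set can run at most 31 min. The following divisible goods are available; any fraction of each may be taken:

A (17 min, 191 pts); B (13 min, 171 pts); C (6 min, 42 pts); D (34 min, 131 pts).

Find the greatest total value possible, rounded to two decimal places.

369.00

Take in order of value per unit:
- B (171/13 per unit): all 13 → value 171, running total 171.00
- A (191/17 per unit): all 17 → value 191, running total 362.00
- C (42/6 per unit): 1 of 6 → value 1×42/6 = 7.0000, running total 369.00
Total 369.00.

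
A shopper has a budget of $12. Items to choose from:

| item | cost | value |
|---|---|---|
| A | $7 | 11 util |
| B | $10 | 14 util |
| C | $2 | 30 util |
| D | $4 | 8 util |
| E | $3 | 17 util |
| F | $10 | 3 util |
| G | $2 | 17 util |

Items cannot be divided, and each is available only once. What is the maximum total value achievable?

72 util

Check high-value combinations within $12:
- C+D+E+G: cost 2+4+3+2=11, value 30+8+17+17=72
- C+E+G: cost 2+3+2=7, value 30+17+17=64
- A+C+G: cost 7+2+2=11, value 11+30+17=58
Best: 72 util.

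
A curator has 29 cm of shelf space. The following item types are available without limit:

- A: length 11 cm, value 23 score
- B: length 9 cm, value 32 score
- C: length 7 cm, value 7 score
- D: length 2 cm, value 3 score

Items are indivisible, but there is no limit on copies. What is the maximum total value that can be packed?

Best value-per-unit is B at 32/9; filling with it alone gives 3×32 = 96.
Optimal mix: 3×B + 1×D → length 29, value 99.

99 score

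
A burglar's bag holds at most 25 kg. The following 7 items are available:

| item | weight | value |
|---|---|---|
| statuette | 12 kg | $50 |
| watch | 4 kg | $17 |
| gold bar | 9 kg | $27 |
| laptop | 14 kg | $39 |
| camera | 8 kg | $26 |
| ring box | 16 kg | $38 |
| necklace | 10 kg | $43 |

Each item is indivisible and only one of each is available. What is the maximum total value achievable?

$94

Check high-value combinations within 25 kg:
- statuette+watch+gold bar: weight 12+4+9=25, value 50+17+27=94
- statuette+necklace: weight 12+10=22, value 50+43=93
- statuette+watch+camera: weight 12+4+8=24, value 50+17+26=93
- watch+gold bar+necklace: weight 4+9+10=23, value 17+27+43=87
Best: $94.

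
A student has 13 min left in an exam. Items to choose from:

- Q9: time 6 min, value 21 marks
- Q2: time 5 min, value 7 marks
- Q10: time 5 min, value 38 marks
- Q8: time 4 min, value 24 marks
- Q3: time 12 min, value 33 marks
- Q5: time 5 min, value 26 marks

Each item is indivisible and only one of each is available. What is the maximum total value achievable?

64 marks

This is a 0/1 knapsack; check combinations near the capacity.
- Q10+Q5: time 5+5=10, value 38+26=64
- Q10+Q8: time 5+4=9, value 38+24=62
- Q9+Q10: time 6+5=11, value 21+38=59
Best: 64 marks.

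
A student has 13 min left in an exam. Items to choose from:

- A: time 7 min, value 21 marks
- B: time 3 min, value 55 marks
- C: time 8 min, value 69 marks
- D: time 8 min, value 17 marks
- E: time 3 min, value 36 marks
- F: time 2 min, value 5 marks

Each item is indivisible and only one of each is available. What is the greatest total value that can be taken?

129 marks

Check high-value combinations within 13 min:
- B+C+F: time 3+8+2=13, value 55+69+5=129
- B+C: time 3+8=11, value 55+69=124
- A+B+E: time 7+3+3=13, value 21+55+36=112
- C+E+F: time 8+3+2=13, value 69+36+5=110
- C+E: time 8+3=11, value 69+36=105
Best: 129 marks.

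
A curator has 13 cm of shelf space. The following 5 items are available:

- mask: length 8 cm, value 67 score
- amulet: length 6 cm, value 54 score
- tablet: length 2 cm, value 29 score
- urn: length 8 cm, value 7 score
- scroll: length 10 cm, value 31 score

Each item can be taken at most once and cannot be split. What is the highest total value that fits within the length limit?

Check high-value combinations within 13 cm:
- mask+tablet: length 8+2=10, value 67+29=96
- amulet+tablet: length 6+2=8, value 54+29=83
- mask: length 8, value 67
- tablet+scroll: length 2+10=12, value 29+31=60
Best: 96 score.

96 score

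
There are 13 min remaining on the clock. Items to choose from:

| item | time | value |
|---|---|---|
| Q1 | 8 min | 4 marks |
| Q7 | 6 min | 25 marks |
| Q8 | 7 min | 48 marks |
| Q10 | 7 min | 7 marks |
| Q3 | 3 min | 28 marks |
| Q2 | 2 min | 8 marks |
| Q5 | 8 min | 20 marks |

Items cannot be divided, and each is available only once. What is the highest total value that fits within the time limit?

Check high-value combinations within 13 min:
- Q8+Q3+Q2: time 7+3+2=12, value 48+28+8=84
- Q8+Q3: time 7+3=10, value 48+28=76
- Q7+Q8: time 6+7=13, value 25+48=73
- Q7+Q3+Q2: time 6+3+2=11, value 25+28+8=61
- Q8+Q2: time 7+2=9, value 48+8=56
Best: 84 marks.

84 marks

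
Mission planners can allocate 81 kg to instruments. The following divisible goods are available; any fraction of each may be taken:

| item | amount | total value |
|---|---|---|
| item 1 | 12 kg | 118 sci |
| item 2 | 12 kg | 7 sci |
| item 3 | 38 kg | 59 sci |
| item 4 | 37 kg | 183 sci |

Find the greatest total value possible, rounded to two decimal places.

Take in order of value per unit:
- item 1 (118/12 per unit): all 12 → value 118, running total 118.00
- item 4 (183/37 per unit): all 37 → value 183, running total 301.00
- item 3 (59/38 per unit): 32 of 38 → value 32×59/38 = 49.6842, running total 350.68
Total 350.68.

350.68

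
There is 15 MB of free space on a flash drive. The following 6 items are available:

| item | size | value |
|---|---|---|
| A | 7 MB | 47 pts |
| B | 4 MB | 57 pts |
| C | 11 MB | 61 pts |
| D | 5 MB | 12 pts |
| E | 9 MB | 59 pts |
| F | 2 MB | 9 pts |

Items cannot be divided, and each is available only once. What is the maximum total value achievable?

This is a 0/1 knapsack; check combinations near the capacity.
- B+E+F: size 4+9+2=15, value 57+59+9=125
- B+C: size 4+11=15, value 57+61=118
- B+E: size 4+9=13, value 57+59=116
Best: 125 pts.

125 pts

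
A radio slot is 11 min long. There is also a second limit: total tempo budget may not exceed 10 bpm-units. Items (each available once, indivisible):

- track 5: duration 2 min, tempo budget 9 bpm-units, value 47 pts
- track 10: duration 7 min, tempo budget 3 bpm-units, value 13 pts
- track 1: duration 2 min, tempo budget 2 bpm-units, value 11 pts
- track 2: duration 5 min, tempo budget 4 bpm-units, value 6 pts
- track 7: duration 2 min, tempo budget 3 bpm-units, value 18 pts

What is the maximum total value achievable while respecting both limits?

47 pts

Feasible sets respecting both limits:
- track 5: duration 2, tempo budget 9, value 47
- track 10+track 1+track 7: duration 11, tempo budget 8, value 42
- track 1+track 2+track 7: duration 9, tempo budget 9, value 35
Best: 47 pts.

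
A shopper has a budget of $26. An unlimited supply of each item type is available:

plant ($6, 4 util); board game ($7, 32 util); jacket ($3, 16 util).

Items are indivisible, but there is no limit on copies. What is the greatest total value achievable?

128 util

Best value-per-unit is jacket at 16/3; filling with it alone gives 8×16 = 128.
Optimal mix: 2×board game + 4×jacket → cost 26, value 128.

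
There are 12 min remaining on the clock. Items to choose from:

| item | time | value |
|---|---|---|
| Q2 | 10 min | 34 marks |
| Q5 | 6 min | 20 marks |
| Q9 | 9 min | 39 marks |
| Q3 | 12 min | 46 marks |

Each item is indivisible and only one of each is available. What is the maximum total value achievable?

Check high-value combinations within 12 min:
- Q3: time 12, value 46
- Q9: time 9, value 39
- Q2: time 10, value 34
- Q5: time 6, value 20
Best: 46 marks.

46 marks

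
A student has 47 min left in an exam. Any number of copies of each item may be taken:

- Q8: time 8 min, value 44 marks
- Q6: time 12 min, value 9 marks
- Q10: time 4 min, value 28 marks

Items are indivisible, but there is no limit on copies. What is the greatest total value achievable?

Best value-per-unit is Q10 at 28/4, and filling with it alone uses time 11×4=44. No mix of the others beats 11×28 = 308.

308 marks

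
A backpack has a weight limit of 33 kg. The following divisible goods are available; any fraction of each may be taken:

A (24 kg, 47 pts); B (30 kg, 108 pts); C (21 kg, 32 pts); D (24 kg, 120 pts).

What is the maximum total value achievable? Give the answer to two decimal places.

Take in order of value per unit:
- D (120/24 per unit): all 24 → value 120, running total 120.00
- B (108/30 per unit): 9 of 30 → value 9×108/30 = 32.4000, running total 152.40
Total 152.40.

152.40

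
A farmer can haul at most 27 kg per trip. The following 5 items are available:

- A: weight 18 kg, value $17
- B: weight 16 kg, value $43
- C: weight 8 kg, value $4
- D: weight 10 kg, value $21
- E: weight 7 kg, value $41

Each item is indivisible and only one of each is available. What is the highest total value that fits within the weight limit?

This is a 0/1 knapsack; check combinations near the capacity.
- B+E: weight 16+7=23, value 43+41=84
- C+D+E: weight 8+10+7=25, value 4+21+41=66
- B+D: weight 16+10=26, value 43+21=64
Best: $84.

$84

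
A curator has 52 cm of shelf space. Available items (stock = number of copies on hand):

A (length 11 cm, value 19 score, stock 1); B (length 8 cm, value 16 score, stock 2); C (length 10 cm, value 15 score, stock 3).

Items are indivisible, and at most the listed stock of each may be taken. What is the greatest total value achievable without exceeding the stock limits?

81 score

Best selections within length 52 and stock limits:
- 1×A + 2×B + 2×C: length 47, value 81
- 1×A + 1×B + 3×C: length 49, value 80
- 2×B + 3×C: length 46, value 77
Best: 81 score.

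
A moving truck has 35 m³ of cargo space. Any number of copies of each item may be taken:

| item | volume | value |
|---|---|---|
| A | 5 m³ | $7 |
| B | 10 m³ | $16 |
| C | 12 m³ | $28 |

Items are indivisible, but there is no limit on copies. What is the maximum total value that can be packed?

$72

Best value-per-unit is C at 28/12; filling with it alone gives 2×28 = 56.
Optimal mix: 1×B + 2×C → volume 34, value 72.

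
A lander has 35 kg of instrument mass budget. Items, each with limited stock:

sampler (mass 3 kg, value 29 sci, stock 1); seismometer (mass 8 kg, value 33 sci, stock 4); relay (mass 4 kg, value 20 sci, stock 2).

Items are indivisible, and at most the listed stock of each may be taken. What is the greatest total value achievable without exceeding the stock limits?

168 sci

Best selections within mass 35 and stock limits:
- 1×sampler + 3×seismometer + 2×relay: mass 35, value 168
- 1×sampler + 4×seismometer: mass 35, value 161
- 1×sampler + 3×seismometer + 1×relay: mass 31, value 148
- 3×seismometer + 2×relay: mass 32, value 139
Best: 168 sci.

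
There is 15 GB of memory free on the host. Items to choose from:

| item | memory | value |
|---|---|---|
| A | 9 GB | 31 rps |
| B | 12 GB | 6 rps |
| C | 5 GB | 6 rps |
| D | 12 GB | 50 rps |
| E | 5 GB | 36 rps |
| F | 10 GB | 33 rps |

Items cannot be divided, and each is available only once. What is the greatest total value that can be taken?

69 rps

Check high-value combinations within 15 GB:
- E+F: memory 5+10=15, value 36+33=69
- A+E: memory 9+5=14, value 31+36=67
- D: memory 12, value 50
- C+E: memory 5+5=10, value 6+36=42
Best: 69 rps.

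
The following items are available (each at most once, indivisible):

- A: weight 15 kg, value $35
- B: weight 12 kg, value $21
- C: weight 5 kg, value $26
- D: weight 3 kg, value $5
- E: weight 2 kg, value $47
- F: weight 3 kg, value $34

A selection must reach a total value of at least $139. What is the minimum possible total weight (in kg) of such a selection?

25

Subsets with value ≥ 139, sorted by total weight:
- A+C+E+F: weight 25, value 142
- A+C+D+E+F: weight 28, value 147
Minimum weight: 25 kg.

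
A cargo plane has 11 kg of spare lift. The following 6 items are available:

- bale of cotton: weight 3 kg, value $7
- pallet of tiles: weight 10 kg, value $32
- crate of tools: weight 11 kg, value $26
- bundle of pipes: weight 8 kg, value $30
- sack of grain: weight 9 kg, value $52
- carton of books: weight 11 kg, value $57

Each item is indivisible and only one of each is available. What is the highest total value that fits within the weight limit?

Check high-value combinations within 11 kg:
- carton of books: weight 11, value 57
- sack of grain: weight 9, value 52
- bale of cotton+bundle of pipes: weight 3+8=11, value 7+30=37
Best: $57.

$57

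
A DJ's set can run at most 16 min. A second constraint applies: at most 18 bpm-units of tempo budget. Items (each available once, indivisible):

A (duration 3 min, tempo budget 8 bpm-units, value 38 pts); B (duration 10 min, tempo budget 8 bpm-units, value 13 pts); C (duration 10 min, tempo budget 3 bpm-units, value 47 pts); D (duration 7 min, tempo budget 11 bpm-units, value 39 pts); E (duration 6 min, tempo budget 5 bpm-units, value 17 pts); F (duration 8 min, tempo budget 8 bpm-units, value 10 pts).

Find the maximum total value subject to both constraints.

Feasible sets respecting both limits:
- A+C: duration 13, tempo budget 11, value 85
- C+E: duration 16, tempo budget 8, value 64
- D+E: duration 13, tempo budget 16, value 56
Best: 85 pts.

85 pts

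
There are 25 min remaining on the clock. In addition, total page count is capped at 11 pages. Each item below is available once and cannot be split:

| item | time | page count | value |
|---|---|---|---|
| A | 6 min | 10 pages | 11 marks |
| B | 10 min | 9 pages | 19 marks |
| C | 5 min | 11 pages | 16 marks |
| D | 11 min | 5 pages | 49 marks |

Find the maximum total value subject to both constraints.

49 marks

Feasible sets respecting both limits:
- D: time 11, page count 5, value 49
- B: time 10, page count 9, value 19
- C: time 5, page count 11, value 16
Best: 49 marks.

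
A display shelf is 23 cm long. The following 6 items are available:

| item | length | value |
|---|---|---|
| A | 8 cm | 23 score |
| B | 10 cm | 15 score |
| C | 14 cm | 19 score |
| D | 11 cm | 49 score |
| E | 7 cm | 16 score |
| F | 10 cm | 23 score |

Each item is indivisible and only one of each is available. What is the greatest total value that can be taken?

72 score

Check high-value combinations within 23 cm:
- A+D: length 8+11=19, value 23+49=72
- D+F: length 11+10=21, value 49+23=72
- D+E: length 11+7=18, value 49+16=65
Best: 72 score.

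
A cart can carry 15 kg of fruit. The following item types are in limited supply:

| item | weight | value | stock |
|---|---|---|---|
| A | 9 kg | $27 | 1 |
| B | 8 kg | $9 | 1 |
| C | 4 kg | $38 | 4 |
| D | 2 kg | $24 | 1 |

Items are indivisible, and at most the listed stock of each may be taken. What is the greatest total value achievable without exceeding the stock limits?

Best selections within weight 15 and stock limits:
- 3×C + 1×D: weight 14, value 138
- 3×C: weight 12, value 114
Best: $138.

$138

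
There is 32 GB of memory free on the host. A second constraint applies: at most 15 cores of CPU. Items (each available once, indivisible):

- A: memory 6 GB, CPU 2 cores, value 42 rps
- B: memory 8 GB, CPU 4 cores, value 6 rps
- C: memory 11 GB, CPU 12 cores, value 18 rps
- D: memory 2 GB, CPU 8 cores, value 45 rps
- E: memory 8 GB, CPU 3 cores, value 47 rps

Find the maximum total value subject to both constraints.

134 rps

Feasible sets respecting both limits:
- A+D+E: memory 16, CPU 13, value 134
- B+D+E: memory 18, CPU 15, value 98
- A+B+E: memory 22, CPU 9, value 95
Best: 134 rps.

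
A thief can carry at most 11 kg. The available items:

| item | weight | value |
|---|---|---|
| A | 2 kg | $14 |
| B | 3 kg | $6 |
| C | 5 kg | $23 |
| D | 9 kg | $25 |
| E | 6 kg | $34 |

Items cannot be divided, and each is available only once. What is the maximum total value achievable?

Check high-value combinations within 11 kg:
- C+E: weight 5+6=11, value 23+34=57
- A+B+E: weight 2+3+6=11, value 14+6+34=54
- A+E: weight 2+6=8, value 14+34=48
- A+B+C: weight 2+3+5=10, value 14+6+23=43
- B+E: weight 3+6=9, value 6+34=40
Best: $57.

$57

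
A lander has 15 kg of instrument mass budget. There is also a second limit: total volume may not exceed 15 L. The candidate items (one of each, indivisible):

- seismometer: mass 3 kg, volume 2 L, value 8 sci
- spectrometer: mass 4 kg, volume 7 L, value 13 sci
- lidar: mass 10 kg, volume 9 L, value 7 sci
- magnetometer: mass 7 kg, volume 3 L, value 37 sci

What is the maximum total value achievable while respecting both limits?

58 sci

Feasible sets respecting both limits:
- seismometer+spectrometer+magnetometer: mass 14, volume 12, value 58
- spectrometer+magnetometer: mass 11, volume 10, value 50
- seismometer+magnetometer: mass 10, volume 5, value 45
Best: 58 sci.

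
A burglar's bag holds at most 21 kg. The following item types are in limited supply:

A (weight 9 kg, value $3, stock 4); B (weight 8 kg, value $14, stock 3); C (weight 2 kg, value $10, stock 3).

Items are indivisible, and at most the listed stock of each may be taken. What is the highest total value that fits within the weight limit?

Best selections within weight 21 and stock limits:
- 2×B + 2×C: weight 20, value 48
- 1×B + 3×C: weight 14, value 44
- 2×B + 1×C: weight 18, value 38
Best: $48.

$48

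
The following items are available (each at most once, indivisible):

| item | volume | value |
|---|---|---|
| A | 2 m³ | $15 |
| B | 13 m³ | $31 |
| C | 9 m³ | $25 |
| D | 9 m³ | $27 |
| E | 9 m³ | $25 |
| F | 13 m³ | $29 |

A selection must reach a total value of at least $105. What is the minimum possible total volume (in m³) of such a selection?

40

Subsets with value ≥ 105, sorted by total volume:
- B+C+D+E: volume 40, value 108
- C+D+E+F: volume 40, value 106
- A+B+C+D+E: volume 42, value 123
- A+C+D+E+F: volume 42, value 121
Minimum volume: 40 m³.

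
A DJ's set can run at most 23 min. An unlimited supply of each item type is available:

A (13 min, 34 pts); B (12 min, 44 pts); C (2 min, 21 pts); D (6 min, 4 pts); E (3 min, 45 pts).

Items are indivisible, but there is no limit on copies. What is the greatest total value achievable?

336 pts

Best value-per-unit is E at 45/3; filling with it alone gives 7×45 = 315.
Optimal mix: 1×C + 7×E → duration 23, value 336.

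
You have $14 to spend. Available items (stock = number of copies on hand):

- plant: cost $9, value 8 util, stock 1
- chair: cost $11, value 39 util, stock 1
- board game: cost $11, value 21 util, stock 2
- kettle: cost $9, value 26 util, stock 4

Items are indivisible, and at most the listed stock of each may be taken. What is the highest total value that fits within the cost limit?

Top feasible selections:
- 1×chair: cost 11, value 39
- 1×kettle: cost 9, value 26
- 1×board game: cost 11, value 21
Best: 39 util.

39 util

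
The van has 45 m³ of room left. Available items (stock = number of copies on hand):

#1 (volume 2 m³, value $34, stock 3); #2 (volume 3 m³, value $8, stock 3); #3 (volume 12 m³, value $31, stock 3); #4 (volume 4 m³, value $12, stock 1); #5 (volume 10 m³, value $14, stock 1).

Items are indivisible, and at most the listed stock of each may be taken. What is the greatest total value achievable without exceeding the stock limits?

Top feasible selections:
- 3×#1 + 1×#2 + 3×#3: volume 45, value 203
- 3×#1 + 3×#2 + 2×#3 + 1×#4: volume 43, value 200
- 3×#1 + 3×#3: volume 42, value 195
Best: $203.

$203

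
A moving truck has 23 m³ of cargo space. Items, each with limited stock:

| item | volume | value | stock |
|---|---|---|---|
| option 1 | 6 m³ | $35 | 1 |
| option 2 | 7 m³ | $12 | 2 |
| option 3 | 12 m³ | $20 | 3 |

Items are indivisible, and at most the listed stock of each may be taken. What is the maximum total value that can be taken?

$59

Top feasible selections:
- 1×option 1 + 2×option 2: volume 20, value 59
- 1×option 1 + 1×option 3: volume 18, value 55
- 1×option 1 + 1×option 2: volume 13, value 47
Best: $59.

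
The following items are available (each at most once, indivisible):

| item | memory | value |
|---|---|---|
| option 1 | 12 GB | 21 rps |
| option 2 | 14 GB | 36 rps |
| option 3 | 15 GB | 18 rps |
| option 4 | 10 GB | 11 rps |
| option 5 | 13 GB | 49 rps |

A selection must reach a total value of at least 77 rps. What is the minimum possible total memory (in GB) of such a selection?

Subsets with value ≥ 77, sorted by total memory:
- option 2+option 5: memory 27, value 85
- option 1+option 4+option 5: memory 35, value 81
- option 2+option 4+option 5: memory 37, value 96
- option 3+option 4+option 5: memory 38, value 78
Minimum memory: 27 GB.

27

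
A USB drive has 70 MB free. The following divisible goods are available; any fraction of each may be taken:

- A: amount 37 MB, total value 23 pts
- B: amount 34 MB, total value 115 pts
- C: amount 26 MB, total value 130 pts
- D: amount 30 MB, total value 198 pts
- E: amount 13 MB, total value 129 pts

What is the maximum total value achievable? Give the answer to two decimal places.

Take in order of value per unit:
- E (129/13 per unit): all 13 → value 129, running total 129.00
- D (198/30 per unit): all 30 → value 198, running total 327.00
- C (130/26 per unit): all 26 → value 130, running total 457.00
- B (115/34 per unit): 1 of 34 → value 1×115/34 = 3.3824, running total 460.38
Total 460.38.

460.38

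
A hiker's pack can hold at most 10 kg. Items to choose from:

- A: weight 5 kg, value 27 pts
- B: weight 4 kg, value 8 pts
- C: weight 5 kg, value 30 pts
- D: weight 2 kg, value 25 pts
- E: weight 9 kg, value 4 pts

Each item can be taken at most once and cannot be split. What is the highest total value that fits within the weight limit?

57 pts

This is a 0/1 knapsack; check combinations near the capacity.
- A+C: weight 5+5=10, value 27+30=57
- C+D: weight 5+2=7, value 30+25=55
- A+D: weight 5+2=7, value 27+25=52
- B+C: weight 4+5=9, value 8+30=38
- A+B: weight 5+4=9, value 27+8=35
Best: 57 pts.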